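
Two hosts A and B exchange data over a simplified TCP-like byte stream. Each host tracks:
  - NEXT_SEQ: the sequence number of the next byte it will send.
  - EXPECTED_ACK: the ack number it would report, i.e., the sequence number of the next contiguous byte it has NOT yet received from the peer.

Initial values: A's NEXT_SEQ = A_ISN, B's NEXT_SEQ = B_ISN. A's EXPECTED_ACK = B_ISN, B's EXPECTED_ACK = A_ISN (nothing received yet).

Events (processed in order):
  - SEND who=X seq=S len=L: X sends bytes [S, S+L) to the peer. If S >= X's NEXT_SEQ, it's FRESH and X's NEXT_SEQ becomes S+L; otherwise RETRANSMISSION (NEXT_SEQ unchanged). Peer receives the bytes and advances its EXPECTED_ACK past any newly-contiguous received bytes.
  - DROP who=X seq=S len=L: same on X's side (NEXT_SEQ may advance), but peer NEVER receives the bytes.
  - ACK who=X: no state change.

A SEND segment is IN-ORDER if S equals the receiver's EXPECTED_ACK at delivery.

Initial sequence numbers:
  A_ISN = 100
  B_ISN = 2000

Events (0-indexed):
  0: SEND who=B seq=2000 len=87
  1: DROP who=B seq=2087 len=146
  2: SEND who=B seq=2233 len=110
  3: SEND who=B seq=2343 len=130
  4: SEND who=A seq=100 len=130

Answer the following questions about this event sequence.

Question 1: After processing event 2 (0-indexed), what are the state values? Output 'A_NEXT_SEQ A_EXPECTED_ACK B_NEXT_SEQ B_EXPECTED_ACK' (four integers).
After event 0: A_seq=100 A_ack=2087 B_seq=2087 B_ack=100
After event 1: A_seq=100 A_ack=2087 B_seq=2233 B_ack=100
After event 2: A_seq=100 A_ack=2087 B_seq=2343 B_ack=100

100 2087 2343 100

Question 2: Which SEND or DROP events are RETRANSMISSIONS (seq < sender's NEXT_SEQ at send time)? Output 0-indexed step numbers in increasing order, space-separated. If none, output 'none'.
Step 0: SEND seq=2000 -> fresh
Step 1: DROP seq=2087 -> fresh
Step 2: SEND seq=2233 -> fresh
Step 3: SEND seq=2343 -> fresh
Step 4: SEND seq=100 -> fresh

Answer: none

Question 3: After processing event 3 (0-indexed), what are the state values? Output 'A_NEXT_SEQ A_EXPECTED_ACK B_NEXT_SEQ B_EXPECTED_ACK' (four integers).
After event 0: A_seq=100 A_ack=2087 B_seq=2087 B_ack=100
After event 1: A_seq=100 A_ack=2087 B_seq=2233 B_ack=100
After event 2: A_seq=100 A_ack=2087 B_seq=2343 B_ack=100
After event 3: A_seq=100 A_ack=2087 B_seq=2473 B_ack=100

100 2087 2473 100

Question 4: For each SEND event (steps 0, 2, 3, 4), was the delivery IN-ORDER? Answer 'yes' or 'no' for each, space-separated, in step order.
Answer: yes no no yes

Derivation:
Step 0: SEND seq=2000 -> in-order
Step 2: SEND seq=2233 -> out-of-order
Step 3: SEND seq=2343 -> out-of-order
Step 4: SEND seq=100 -> in-order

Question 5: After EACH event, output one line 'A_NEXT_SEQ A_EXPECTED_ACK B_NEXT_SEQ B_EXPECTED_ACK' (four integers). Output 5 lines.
100 2087 2087 100
100 2087 2233 100
100 2087 2343 100
100 2087 2473 100
230 2087 2473 230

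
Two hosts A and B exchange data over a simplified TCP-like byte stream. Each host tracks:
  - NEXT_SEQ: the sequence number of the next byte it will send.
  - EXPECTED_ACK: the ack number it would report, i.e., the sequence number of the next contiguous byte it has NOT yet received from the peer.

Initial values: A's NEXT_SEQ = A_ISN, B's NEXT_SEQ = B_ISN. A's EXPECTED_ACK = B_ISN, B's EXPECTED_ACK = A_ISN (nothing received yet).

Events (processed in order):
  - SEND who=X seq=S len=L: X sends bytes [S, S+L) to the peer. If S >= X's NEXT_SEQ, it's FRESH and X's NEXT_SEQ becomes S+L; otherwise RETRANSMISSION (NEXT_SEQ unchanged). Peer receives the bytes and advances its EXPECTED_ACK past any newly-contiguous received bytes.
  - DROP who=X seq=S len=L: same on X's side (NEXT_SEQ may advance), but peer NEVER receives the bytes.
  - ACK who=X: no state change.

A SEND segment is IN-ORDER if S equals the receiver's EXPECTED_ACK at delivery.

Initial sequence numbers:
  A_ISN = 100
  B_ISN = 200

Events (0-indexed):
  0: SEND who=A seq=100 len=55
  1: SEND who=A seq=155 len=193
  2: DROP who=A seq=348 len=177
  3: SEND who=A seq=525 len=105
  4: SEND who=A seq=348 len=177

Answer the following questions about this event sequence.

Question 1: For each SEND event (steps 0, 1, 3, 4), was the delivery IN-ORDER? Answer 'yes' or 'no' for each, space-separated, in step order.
Answer: yes yes no yes

Derivation:
Step 0: SEND seq=100 -> in-order
Step 1: SEND seq=155 -> in-order
Step 3: SEND seq=525 -> out-of-order
Step 4: SEND seq=348 -> in-order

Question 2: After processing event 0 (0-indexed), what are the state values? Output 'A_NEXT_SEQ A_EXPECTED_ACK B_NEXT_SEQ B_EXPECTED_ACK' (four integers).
After event 0: A_seq=155 A_ack=200 B_seq=200 B_ack=155

155 200 200 155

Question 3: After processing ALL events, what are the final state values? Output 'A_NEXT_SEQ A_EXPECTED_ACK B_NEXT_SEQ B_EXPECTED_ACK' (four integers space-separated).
Answer: 630 200 200 630

Derivation:
After event 0: A_seq=155 A_ack=200 B_seq=200 B_ack=155
After event 1: A_seq=348 A_ack=200 B_seq=200 B_ack=348
After event 2: A_seq=525 A_ack=200 B_seq=200 B_ack=348
After event 3: A_seq=630 A_ack=200 B_seq=200 B_ack=348
After event 4: A_seq=630 A_ack=200 B_seq=200 B_ack=630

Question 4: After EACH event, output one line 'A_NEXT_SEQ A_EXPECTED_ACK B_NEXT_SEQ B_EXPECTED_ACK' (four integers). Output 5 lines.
155 200 200 155
348 200 200 348
525 200 200 348
630 200 200 348
630 200 200 630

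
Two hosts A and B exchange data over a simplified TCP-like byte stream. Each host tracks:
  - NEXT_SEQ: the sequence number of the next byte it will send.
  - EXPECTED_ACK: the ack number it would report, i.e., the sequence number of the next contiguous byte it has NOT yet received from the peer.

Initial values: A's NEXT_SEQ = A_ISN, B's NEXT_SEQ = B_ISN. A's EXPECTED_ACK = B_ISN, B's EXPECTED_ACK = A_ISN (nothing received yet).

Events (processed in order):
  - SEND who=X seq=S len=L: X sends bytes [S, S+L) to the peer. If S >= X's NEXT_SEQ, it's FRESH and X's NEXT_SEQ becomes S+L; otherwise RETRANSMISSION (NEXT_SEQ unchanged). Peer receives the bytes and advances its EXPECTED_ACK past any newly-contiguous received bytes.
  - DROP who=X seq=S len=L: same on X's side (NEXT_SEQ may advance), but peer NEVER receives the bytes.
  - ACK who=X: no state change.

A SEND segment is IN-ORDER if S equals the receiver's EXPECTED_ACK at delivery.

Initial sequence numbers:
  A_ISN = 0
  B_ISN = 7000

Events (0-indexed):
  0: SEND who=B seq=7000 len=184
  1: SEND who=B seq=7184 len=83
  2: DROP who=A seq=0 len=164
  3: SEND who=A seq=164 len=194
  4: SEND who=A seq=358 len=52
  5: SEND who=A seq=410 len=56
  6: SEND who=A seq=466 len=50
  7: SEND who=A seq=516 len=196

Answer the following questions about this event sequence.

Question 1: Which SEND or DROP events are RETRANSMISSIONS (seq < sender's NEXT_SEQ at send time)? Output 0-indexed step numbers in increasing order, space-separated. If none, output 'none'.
Answer: none

Derivation:
Step 0: SEND seq=7000 -> fresh
Step 1: SEND seq=7184 -> fresh
Step 2: DROP seq=0 -> fresh
Step 3: SEND seq=164 -> fresh
Step 4: SEND seq=358 -> fresh
Step 5: SEND seq=410 -> fresh
Step 6: SEND seq=466 -> fresh
Step 7: SEND seq=516 -> fresh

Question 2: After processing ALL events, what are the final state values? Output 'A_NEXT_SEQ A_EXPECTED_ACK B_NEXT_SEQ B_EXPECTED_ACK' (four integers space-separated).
After event 0: A_seq=0 A_ack=7184 B_seq=7184 B_ack=0
After event 1: A_seq=0 A_ack=7267 B_seq=7267 B_ack=0
After event 2: A_seq=164 A_ack=7267 B_seq=7267 B_ack=0
After event 3: A_seq=358 A_ack=7267 B_seq=7267 B_ack=0
After event 4: A_seq=410 A_ack=7267 B_seq=7267 B_ack=0
After event 5: A_seq=466 A_ack=7267 B_seq=7267 B_ack=0
After event 6: A_seq=516 A_ack=7267 B_seq=7267 B_ack=0
After event 7: A_seq=712 A_ack=7267 B_seq=7267 B_ack=0

Answer: 712 7267 7267 0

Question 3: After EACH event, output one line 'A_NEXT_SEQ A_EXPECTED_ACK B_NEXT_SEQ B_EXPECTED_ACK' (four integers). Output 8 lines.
0 7184 7184 0
0 7267 7267 0
164 7267 7267 0
358 7267 7267 0
410 7267 7267 0
466 7267 7267 0
516 7267 7267 0
712 7267 7267 0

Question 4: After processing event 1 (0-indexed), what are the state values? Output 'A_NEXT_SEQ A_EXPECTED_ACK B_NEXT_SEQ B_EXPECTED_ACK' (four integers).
After event 0: A_seq=0 A_ack=7184 B_seq=7184 B_ack=0
After event 1: A_seq=0 A_ack=7267 B_seq=7267 B_ack=0

0 7267 7267 0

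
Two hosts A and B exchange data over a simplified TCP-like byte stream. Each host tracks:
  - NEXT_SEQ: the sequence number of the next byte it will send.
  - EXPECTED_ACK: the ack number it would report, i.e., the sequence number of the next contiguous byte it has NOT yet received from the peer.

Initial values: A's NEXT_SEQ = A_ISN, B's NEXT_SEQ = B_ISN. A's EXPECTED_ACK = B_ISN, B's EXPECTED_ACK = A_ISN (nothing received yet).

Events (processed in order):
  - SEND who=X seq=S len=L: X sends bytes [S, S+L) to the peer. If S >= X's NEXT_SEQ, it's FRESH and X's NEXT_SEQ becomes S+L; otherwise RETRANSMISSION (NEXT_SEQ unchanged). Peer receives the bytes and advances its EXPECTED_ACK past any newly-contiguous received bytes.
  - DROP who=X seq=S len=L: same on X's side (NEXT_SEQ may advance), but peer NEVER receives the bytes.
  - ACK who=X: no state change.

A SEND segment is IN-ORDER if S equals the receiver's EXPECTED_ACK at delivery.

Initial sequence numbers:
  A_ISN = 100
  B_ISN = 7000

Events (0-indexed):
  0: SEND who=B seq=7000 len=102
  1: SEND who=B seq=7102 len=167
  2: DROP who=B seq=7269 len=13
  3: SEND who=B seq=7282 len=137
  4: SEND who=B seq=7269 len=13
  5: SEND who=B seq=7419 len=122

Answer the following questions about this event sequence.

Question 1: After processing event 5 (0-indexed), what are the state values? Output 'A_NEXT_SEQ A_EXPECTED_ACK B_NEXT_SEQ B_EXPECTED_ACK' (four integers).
After event 0: A_seq=100 A_ack=7102 B_seq=7102 B_ack=100
After event 1: A_seq=100 A_ack=7269 B_seq=7269 B_ack=100
After event 2: A_seq=100 A_ack=7269 B_seq=7282 B_ack=100
After event 3: A_seq=100 A_ack=7269 B_seq=7419 B_ack=100
After event 4: A_seq=100 A_ack=7419 B_seq=7419 B_ack=100
After event 5: A_seq=100 A_ack=7541 B_seq=7541 B_ack=100

100 7541 7541 100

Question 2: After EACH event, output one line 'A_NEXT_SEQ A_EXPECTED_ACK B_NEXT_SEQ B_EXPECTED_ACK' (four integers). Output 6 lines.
100 7102 7102 100
100 7269 7269 100
100 7269 7282 100
100 7269 7419 100
100 7419 7419 100
100 7541 7541 100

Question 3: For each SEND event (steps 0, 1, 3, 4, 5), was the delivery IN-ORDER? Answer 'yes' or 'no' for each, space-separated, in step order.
Answer: yes yes no yes yes

Derivation:
Step 0: SEND seq=7000 -> in-order
Step 1: SEND seq=7102 -> in-order
Step 3: SEND seq=7282 -> out-of-order
Step 4: SEND seq=7269 -> in-order
Step 5: SEND seq=7419 -> in-order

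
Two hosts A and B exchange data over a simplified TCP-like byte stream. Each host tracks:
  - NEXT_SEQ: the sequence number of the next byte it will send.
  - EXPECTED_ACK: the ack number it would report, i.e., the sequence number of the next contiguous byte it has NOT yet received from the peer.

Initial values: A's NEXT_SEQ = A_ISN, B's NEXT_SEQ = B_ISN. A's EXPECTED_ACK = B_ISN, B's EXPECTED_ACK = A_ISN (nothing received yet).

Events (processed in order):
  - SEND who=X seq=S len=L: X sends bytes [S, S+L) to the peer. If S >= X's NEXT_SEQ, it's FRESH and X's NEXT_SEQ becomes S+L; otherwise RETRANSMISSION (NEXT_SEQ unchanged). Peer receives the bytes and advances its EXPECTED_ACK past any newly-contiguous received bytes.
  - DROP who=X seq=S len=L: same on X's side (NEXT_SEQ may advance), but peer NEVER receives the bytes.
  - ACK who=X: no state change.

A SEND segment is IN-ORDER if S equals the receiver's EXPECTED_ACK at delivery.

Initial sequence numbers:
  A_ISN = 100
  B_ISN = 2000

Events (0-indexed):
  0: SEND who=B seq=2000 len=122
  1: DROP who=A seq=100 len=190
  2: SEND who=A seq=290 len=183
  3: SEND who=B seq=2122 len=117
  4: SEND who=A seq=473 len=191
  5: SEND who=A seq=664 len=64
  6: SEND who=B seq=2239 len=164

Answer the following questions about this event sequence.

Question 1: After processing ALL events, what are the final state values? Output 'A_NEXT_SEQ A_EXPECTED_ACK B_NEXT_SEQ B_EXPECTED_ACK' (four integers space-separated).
Answer: 728 2403 2403 100

Derivation:
After event 0: A_seq=100 A_ack=2122 B_seq=2122 B_ack=100
After event 1: A_seq=290 A_ack=2122 B_seq=2122 B_ack=100
After event 2: A_seq=473 A_ack=2122 B_seq=2122 B_ack=100
After event 3: A_seq=473 A_ack=2239 B_seq=2239 B_ack=100
After event 4: A_seq=664 A_ack=2239 B_seq=2239 B_ack=100
After event 5: A_seq=728 A_ack=2239 B_seq=2239 B_ack=100
After event 6: A_seq=728 A_ack=2403 B_seq=2403 B_ack=100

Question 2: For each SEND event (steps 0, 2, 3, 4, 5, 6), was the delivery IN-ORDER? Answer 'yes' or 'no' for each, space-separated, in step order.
Answer: yes no yes no no yes

Derivation:
Step 0: SEND seq=2000 -> in-order
Step 2: SEND seq=290 -> out-of-order
Step 3: SEND seq=2122 -> in-order
Step 4: SEND seq=473 -> out-of-order
Step 5: SEND seq=664 -> out-of-order
Step 6: SEND seq=2239 -> in-order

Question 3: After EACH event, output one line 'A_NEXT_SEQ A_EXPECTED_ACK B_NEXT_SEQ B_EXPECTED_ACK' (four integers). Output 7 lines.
100 2122 2122 100
290 2122 2122 100
473 2122 2122 100
473 2239 2239 100
664 2239 2239 100
728 2239 2239 100
728 2403 2403 100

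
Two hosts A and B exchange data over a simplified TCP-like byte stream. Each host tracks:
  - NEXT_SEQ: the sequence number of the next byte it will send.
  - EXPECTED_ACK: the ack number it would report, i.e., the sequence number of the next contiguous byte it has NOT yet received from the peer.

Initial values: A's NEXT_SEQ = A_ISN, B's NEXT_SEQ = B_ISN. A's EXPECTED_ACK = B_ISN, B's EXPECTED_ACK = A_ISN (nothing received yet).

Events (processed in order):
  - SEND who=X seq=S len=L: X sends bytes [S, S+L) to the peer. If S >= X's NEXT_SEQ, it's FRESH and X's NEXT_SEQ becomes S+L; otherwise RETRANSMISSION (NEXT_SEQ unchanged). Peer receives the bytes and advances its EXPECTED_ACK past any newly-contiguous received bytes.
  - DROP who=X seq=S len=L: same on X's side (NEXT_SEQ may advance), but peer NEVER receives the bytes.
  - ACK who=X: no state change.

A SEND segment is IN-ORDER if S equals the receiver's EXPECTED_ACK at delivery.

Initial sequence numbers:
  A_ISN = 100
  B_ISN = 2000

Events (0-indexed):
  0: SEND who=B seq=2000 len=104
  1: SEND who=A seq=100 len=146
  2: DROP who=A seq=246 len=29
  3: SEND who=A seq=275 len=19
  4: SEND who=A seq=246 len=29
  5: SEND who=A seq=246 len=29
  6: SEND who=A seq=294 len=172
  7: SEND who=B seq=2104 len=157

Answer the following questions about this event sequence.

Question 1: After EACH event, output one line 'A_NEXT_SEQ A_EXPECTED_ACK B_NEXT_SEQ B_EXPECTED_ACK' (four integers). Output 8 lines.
100 2104 2104 100
246 2104 2104 246
275 2104 2104 246
294 2104 2104 246
294 2104 2104 294
294 2104 2104 294
466 2104 2104 466
466 2261 2261 466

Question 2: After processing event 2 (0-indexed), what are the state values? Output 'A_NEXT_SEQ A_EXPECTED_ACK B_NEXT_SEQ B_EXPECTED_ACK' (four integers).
After event 0: A_seq=100 A_ack=2104 B_seq=2104 B_ack=100
After event 1: A_seq=246 A_ack=2104 B_seq=2104 B_ack=246
After event 2: A_seq=275 A_ack=2104 B_seq=2104 B_ack=246

275 2104 2104 246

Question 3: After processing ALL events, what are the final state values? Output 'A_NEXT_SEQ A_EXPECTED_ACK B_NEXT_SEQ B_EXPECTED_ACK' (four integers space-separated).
After event 0: A_seq=100 A_ack=2104 B_seq=2104 B_ack=100
After event 1: A_seq=246 A_ack=2104 B_seq=2104 B_ack=246
After event 2: A_seq=275 A_ack=2104 B_seq=2104 B_ack=246
After event 3: A_seq=294 A_ack=2104 B_seq=2104 B_ack=246
After event 4: A_seq=294 A_ack=2104 B_seq=2104 B_ack=294
After event 5: A_seq=294 A_ack=2104 B_seq=2104 B_ack=294
After event 6: A_seq=466 A_ack=2104 B_seq=2104 B_ack=466
After event 7: A_seq=466 A_ack=2261 B_seq=2261 B_ack=466

Answer: 466 2261 2261 466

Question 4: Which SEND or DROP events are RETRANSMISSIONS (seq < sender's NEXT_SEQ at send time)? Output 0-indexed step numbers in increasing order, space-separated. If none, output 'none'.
Step 0: SEND seq=2000 -> fresh
Step 1: SEND seq=100 -> fresh
Step 2: DROP seq=246 -> fresh
Step 3: SEND seq=275 -> fresh
Step 4: SEND seq=246 -> retransmit
Step 5: SEND seq=246 -> retransmit
Step 6: SEND seq=294 -> fresh
Step 7: SEND seq=2104 -> fresh

Answer: 4 5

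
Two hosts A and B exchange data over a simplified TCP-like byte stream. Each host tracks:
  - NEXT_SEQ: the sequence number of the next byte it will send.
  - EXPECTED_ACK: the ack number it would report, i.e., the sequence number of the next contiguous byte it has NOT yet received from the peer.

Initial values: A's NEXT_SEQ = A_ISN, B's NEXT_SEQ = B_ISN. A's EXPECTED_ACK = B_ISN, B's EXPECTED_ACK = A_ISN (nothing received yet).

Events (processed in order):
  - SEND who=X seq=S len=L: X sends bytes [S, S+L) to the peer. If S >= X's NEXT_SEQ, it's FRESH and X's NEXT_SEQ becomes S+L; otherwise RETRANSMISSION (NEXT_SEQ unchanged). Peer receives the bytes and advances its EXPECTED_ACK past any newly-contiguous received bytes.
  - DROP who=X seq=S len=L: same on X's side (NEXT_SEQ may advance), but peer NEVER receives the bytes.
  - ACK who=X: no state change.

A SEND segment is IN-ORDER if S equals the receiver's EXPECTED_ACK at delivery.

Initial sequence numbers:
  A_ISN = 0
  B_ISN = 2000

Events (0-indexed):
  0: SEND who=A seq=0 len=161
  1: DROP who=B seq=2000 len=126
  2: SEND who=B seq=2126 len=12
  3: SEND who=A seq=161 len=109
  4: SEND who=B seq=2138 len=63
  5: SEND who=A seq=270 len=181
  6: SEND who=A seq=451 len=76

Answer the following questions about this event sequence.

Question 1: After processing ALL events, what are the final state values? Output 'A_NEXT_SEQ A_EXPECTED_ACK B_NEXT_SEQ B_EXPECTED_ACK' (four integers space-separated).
Answer: 527 2000 2201 527

Derivation:
After event 0: A_seq=161 A_ack=2000 B_seq=2000 B_ack=161
After event 1: A_seq=161 A_ack=2000 B_seq=2126 B_ack=161
After event 2: A_seq=161 A_ack=2000 B_seq=2138 B_ack=161
After event 3: A_seq=270 A_ack=2000 B_seq=2138 B_ack=270
After event 4: A_seq=270 A_ack=2000 B_seq=2201 B_ack=270
After event 5: A_seq=451 A_ack=2000 B_seq=2201 B_ack=451
After event 6: A_seq=527 A_ack=2000 B_seq=2201 B_ack=527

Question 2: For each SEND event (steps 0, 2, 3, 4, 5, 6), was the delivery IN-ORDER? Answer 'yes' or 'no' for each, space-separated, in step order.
Step 0: SEND seq=0 -> in-order
Step 2: SEND seq=2126 -> out-of-order
Step 3: SEND seq=161 -> in-order
Step 4: SEND seq=2138 -> out-of-order
Step 5: SEND seq=270 -> in-order
Step 6: SEND seq=451 -> in-order

Answer: yes no yes no yes yes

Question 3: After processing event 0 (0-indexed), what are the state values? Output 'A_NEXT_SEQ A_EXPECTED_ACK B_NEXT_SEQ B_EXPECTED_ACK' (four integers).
After event 0: A_seq=161 A_ack=2000 B_seq=2000 B_ack=161

161 2000 2000 161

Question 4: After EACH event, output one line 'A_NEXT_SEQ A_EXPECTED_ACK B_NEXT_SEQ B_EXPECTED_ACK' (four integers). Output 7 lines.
161 2000 2000 161
161 2000 2126 161
161 2000 2138 161
270 2000 2138 270
270 2000 2201 270
451 2000 2201 451
527 2000 2201 527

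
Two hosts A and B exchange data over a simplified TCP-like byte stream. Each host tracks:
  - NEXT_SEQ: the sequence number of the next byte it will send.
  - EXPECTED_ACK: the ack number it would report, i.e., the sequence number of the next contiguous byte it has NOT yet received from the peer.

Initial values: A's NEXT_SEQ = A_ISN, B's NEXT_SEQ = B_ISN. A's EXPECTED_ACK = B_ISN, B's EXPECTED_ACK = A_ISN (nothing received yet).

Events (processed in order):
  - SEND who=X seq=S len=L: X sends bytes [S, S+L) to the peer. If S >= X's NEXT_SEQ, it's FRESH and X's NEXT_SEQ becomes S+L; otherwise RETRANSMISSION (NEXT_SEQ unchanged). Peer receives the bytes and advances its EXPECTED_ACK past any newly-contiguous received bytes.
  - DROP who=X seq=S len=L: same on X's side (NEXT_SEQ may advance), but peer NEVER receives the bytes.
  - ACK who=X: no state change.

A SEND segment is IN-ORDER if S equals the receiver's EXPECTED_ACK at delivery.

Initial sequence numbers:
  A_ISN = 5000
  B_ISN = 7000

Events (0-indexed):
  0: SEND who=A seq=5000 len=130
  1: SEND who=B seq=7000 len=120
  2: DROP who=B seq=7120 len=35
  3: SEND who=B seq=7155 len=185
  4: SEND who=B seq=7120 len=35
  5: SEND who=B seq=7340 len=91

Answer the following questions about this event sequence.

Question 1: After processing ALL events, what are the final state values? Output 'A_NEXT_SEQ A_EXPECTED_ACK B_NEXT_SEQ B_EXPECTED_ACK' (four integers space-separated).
Answer: 5130 7431 7431 5130

Derivation:
After event 0: A_seq=5130 A_ack=7000 B_seq=7000 B_ack=5130
After event 1: A_seq=5130 A_ack=7120 B_seq=7120 B_ack=5130
After event 2: A_seq=5130 A_ack=7120 B_seq=7155 B_ack=5130
After event 3: A_seq=5130 A_ack=7120 B_seq=7340 B_ack=5130
After event 4: A_seq=5130 A_ack=7340 B_seq=7340 B_ack=5130
After event 5: A_seq=5130 A_ack=7431 B_seq=7431 B_ack=5130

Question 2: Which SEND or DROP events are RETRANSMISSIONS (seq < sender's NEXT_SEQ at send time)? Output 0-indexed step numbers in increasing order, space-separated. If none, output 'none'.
Answer: 4

Derivation:
Step 0: SEND seq=5000 -> fresh
Step 1: SEND seq=7000 -> fresh
Step 2: DROP seq=7120 -> fresh
Step 3: SEND seq=7155 -> fresh
Step 4: SEND seq=7120 -> retransmit
Step 5: SEND seq=7340 -> fresh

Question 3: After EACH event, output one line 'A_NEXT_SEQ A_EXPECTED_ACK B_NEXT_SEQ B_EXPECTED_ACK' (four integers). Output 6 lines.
5130 7000 7000 5130
5130 7120 7120 5130
5130 7120 7155 5130
5130 7120 7340 5130
5130 7340 7340 5130
5130 7431 7431 5130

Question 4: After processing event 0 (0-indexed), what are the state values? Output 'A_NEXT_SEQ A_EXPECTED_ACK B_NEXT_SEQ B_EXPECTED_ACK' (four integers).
After event 0: A_seq=5130 A_ack=7000 B_seq=7000 B_ack=5130

5130 7000 7000 5130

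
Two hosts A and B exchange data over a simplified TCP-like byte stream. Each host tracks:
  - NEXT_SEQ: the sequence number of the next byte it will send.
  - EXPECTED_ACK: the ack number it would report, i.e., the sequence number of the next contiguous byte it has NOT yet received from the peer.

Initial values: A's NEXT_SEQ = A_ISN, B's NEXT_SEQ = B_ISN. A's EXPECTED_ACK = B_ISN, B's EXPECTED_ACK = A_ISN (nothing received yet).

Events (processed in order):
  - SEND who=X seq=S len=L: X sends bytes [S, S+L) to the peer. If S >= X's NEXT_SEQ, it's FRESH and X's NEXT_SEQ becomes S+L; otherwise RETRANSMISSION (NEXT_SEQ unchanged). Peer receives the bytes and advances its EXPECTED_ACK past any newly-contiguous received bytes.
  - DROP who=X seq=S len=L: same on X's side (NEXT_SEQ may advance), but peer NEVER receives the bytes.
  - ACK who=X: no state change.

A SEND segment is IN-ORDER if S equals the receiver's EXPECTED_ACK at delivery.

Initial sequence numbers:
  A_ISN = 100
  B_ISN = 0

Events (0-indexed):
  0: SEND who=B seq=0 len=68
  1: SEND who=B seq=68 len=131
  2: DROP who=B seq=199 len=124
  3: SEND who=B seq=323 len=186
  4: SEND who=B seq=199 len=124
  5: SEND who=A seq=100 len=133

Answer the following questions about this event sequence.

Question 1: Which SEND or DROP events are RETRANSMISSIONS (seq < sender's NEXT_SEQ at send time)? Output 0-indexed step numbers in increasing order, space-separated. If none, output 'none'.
Step 0: SEND seq=0 -> fresh
Step 1: SEND seq=68 -> fresh
Step 2: DROP seq=199 -> fresh
Step 3: SEND seq=323 -> fresh
Step 4: SEND seq=199 -> retransmit
Step 5: SEND seq=100 -> fresh

Answer: 4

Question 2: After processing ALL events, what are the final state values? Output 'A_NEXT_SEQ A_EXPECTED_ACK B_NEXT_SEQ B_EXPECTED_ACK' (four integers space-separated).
After event 0: A_seq=100 A_ack=68 B_seq=68 B_ack=100
After event 1: A_seq=100 A_ack=199 B_seq=199 B_ack=100
After event 2: A_seq=100 A_ack=199 B_seq=323 B_ack=100
After event 3: A_seq=100 A_ack=199 B_seq=509 B_ack=100
After event 4: A_seq=100 A_ack=509 B_seq=509 B_ack=100
After event 5: A_seq=233 A_ack=509 B_seq=509 B_ack=233

Answer: 233 509 509 233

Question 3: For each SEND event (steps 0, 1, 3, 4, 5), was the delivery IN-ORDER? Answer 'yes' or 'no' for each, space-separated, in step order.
Step 0: SEND seq=0 -> in-order
Step 1: SEND seq=68 -> in-order
Step 3: SEND seq=323 -> out-of-order
Step 4: SEND seq=199 -> in-order
Step 5: SEND seq=100 -> in-order

Answer: yes yes no yes yes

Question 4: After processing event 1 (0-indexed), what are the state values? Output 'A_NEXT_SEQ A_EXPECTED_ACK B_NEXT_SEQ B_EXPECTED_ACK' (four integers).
After event 0: A_seq=100 A_ack=68 B_seq=68 B_ack=100
After event 1: A_seq=100 A_ack=199 B_seq=199 B_ack=100

100 199 199 100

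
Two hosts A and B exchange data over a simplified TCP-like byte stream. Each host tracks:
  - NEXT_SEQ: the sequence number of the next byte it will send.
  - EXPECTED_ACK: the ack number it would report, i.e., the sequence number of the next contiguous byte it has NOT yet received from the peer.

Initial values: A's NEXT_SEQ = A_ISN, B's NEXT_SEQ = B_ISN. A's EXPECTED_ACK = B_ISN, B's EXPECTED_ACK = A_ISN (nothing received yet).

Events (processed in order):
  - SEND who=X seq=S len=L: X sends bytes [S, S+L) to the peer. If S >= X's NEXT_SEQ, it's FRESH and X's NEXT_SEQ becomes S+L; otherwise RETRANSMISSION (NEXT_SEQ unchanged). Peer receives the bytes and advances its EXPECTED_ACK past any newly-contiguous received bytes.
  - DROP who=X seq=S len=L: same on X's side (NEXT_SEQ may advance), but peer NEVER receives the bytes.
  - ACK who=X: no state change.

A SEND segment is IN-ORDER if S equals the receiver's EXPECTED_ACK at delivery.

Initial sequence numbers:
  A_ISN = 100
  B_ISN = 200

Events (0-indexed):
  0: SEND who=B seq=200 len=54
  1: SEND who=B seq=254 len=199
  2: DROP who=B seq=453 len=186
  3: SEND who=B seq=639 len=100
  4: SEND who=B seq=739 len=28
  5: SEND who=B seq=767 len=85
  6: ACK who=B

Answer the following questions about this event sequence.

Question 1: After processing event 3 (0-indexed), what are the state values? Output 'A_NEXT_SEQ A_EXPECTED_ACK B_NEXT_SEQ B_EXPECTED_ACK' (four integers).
After event 0: A_seq=100 A_ack=254 B_seq=254 B_ack=100
After event 1: A_seq=100 A_ack=453 B_seq=453 B_ack=100
After event 2: A_seq=100 A_ack=453 B_seq=639 B_ack=100
After event 3: A_seq=100 A_ack=453 B_seq=739 B_ack=100

100 453 739 100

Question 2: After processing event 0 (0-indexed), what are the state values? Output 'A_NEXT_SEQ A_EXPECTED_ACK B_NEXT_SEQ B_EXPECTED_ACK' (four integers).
After event 0: A_seq=100 A_ack=254 B_seq=254 B_ack=100

100 254 254 100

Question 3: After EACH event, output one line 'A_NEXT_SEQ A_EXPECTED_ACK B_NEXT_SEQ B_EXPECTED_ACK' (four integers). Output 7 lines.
100 254 254 100
100 453 453 100
100 453 639 100
100 453 739 100
100 453 767 100
100 453 852 100
100 453 852 100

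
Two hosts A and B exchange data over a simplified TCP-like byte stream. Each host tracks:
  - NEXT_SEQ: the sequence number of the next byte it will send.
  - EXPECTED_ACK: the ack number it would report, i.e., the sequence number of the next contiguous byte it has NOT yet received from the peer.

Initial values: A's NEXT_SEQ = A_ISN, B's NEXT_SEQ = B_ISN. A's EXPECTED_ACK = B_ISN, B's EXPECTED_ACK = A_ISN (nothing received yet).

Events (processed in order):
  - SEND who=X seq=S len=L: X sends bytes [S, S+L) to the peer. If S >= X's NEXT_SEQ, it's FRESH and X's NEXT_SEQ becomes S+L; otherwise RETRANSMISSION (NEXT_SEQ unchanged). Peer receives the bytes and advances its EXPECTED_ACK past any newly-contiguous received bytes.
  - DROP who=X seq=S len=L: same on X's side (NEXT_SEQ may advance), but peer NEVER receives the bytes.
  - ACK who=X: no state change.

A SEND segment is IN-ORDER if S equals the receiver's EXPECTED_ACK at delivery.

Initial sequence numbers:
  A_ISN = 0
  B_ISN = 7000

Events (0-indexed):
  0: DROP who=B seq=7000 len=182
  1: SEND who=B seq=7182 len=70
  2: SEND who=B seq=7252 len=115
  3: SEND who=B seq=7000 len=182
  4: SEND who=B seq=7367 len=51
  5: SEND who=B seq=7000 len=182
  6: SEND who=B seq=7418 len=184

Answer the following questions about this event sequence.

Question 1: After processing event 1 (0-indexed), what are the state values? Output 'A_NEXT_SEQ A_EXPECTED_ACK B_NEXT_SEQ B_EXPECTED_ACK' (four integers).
After event 0: A_seq=0 A_ack=7000 B_seq=7182 B_ack=0
After event 1: A_seq=0 A_ack=7000 B_seq=7252 B_ack=0

0 7000 7252 0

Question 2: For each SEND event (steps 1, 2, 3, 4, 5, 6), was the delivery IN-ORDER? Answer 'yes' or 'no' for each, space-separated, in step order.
Step 1: SEND seq=7182 -> out-of-order
Step 2: SEND seq=7252 -> out-of-order
Step 3: SEND seq=7000 -> in-order
Step 4: SEND seq=7367 -> in-order
Step 5: SEND seq=7000 -> out-of-order
Step 6: SEND seq=7418 -> in-order

Answer: no no yes yes no yes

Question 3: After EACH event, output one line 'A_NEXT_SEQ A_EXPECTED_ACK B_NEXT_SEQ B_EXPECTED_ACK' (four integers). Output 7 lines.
0 7000 7182 0
0 7000 7252 0
0 7000 7367 0
0 7367 7367 0
0 7418 7418 0
0 7418 7418 0
0 7602 7602 0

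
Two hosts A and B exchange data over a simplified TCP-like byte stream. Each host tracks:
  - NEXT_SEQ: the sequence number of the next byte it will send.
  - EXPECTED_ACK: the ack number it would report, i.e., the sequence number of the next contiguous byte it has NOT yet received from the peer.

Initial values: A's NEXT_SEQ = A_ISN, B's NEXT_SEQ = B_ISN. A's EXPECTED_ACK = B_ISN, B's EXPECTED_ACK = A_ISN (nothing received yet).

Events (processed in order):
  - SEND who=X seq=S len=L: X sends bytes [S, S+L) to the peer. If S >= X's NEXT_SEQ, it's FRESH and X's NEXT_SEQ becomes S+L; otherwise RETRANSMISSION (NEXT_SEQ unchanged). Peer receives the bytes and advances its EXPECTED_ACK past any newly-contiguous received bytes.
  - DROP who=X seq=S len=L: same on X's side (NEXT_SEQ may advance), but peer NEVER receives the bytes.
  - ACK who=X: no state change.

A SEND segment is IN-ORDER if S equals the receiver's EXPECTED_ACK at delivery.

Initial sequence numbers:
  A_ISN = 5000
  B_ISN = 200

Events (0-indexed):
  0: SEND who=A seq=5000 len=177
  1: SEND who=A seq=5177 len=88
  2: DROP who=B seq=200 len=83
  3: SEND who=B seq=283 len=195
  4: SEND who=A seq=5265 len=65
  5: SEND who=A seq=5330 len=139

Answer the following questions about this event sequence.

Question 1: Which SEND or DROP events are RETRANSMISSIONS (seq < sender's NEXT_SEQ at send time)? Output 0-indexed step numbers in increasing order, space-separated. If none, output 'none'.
Answer: none

Derivation:
Step 0: SEND seq=5000 -> fresh
Step 1: SEND seq=5177 -> fresh
Step 2: DROP seq=200 -> fresh
Step 3: SEND seq=283 -> fresh
Step 4: SEND seq=5265 -> fresh
Step 5: SEND seq=5330 -> fresh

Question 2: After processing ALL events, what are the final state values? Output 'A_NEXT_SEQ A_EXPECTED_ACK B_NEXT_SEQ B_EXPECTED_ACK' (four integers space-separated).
After event 0: A_seq=5177 A_ack=200 B_seq=200 B_ack=5177
After event 1: A_seq=5265 A_ack=200 B_seq=200 B_ack=5265
After event 2: A_seq=5265 A_ack=200 B_seq=283 B_ack=5265
After event 3: A_seq=5265 A_ack=200 B_seq=478 B_ack=5265
After event 4: A_seq=5330 A_ack=200 B_seq=478 B_ack=5330
After event 5: A_seq=5469 A_ack=200 B_seq=478 B_ack=5469

Answer: 5469 200 478 5469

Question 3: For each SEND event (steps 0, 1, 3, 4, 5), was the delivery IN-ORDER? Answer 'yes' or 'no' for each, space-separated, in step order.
Step 0: SEND seq=5000 -> in-order
Step 1: SEND seq=5177 -> in-order
Step 3: SEND seq=283 -> out-of-order
Step 4: SEND seq=5265 -> in-order
Step 5: SEND seq=5330 -> in-order

Answer: yes yes no yes yes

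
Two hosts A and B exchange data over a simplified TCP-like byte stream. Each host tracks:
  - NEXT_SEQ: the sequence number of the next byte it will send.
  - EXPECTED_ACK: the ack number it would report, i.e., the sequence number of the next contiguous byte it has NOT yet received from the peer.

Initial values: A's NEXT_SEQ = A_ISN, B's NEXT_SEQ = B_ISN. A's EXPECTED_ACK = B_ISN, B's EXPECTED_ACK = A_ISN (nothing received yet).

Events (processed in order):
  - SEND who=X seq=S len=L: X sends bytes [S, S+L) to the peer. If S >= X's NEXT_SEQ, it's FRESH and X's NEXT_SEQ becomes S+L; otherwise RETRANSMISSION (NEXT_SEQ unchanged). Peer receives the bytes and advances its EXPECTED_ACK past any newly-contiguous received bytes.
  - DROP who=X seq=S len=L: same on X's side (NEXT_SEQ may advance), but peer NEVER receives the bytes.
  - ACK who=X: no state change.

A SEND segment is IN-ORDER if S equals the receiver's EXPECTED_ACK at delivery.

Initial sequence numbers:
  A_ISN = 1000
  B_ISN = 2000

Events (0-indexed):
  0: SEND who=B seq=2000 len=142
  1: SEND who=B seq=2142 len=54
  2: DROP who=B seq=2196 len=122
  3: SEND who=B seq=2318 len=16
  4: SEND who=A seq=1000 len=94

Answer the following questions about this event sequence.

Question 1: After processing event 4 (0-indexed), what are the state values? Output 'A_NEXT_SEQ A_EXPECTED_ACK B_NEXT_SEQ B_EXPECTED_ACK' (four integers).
After event 0: A_seq=1000 A_ack=2142 B_seq=2142 B_ack=1000
After event 1: A_seq=1000 A_ack=2196 B_seq=2196 B_ack=1000
After event 2: A_seq=1000 A_ack=2196 B_seq=2318 B_ack=1000
After event 3: A_seq=1000 A_ack=2196 B_seq=2334 B_ack=1000
After event 4: A_seq=1094 A_ack=2196 B_seq=2334 B_ack=1094

1094 2196 2334 1094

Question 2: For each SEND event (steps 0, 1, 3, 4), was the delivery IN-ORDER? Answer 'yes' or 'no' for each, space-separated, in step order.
Answer: yes yes no yes

Derivation:
Step 0: SEND seq=2000 -> in-order
Step 1: SEND seq=2142 -> in-order
Step 3: SEND seq=2318 -> out-of-order
Step 4: SEND seq=1000 -> in-order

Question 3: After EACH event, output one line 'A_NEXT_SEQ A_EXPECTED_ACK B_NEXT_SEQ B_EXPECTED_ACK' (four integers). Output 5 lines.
1000 2142 2142 1000
1000 2196 2196 1000
1000 2196 2318 1000
1000 2196 2334 1000
1094 2196 2334 1094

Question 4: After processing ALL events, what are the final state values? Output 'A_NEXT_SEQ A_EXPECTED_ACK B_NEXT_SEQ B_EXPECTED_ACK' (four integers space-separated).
After event 0: A_seq=1000 A_ack=2142 B_seq=2142 B_ack=1000
After event 1: A_seq=1000 A_ack=2196 B_seq=2196 B_ack=1000
After event 2: A_seq=1000 A_ack=2196 B_seq=2318 B_ack=1000
After event 3: A_seq=1000 A_ack=2196 B_seq=2334 B_ack=1000
After event 4: A_seq=1094 A_ack=2196 B_seq=2334 B_ack=1094

Answer: 1094 2196 2334 1094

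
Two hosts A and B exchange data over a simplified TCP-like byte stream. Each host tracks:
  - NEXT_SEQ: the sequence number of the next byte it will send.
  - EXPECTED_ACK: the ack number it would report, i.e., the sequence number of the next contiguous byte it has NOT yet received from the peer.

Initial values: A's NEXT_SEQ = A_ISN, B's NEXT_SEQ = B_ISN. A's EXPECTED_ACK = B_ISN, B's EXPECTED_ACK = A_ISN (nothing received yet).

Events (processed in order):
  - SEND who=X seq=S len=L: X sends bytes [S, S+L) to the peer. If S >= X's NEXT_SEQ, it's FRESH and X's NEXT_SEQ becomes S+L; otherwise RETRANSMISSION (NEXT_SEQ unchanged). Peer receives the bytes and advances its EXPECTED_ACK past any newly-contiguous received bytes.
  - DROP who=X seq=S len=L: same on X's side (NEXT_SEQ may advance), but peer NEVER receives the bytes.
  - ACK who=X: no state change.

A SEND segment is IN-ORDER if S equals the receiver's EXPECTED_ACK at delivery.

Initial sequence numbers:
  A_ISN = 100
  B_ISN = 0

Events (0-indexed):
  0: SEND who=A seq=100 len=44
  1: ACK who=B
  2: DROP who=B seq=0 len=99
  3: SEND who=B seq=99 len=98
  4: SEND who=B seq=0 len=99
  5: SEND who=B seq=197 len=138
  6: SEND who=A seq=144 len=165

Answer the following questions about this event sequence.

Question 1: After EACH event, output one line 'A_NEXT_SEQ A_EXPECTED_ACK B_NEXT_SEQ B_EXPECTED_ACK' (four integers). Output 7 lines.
144 0 0 144
144 0 0 144
144 0 99 144
144 0 197 144
144 197 197 144
144 335 335 144
309 335 335 309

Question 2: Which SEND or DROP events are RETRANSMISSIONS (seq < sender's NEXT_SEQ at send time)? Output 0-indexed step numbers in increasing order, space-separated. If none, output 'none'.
Step 0: SEND seq=100 -> fresh
Step 2: DROP seq=0 -> fresh
Step 3: SEND seq=99 -> fresh
Step 4: SEND seq=0 -> retransmit
Step 5: SEND seq=197 -> fresh
Step 6: SEND seq=144 -> fresh

Answer: 4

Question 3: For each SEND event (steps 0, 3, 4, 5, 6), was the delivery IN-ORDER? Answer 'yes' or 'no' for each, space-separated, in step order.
Answer: yes no yes yes yes

Derivation:
Step 0: SEND seq=100 -> in-order
Step 3: SEND seq=99 -> out-of-order
Step 4: SEND seq=0 -> in-order
Step 5: SEND seq=197 -> in-order
Step 6: SEND seq=144 -> in-order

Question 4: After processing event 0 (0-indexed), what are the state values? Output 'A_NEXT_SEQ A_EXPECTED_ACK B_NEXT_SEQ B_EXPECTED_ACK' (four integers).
After event 0: A_seq=144 A_ack=0 B_seq=0 B_ack=144

144 0 0 144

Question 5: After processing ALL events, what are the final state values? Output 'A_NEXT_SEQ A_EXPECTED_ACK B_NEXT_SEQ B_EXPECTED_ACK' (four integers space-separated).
Answer: 309 335 335 309

Derivation:
After event 0: A_seq=144 A_ack=0 B_seq=0 B_ack=144
After event 1: A_seq=144 A_ack=0 B_seq=0 B_ack=144
After event 2: A_seq=144 A_ack=0 B_seq=99 B_ack=144
After event 3: A_seq=144 A_ack=0 B_seq=197 B_ack=144
After event 4: A_seq=144 A_ack=197 B_seq=197 B_ack=144
After event 5: A_seq=144 A_ack=335 B_seq=335 B_ack=144
After event 6: A_seq=309 A_ack=335 B_seq=335 B_ack=309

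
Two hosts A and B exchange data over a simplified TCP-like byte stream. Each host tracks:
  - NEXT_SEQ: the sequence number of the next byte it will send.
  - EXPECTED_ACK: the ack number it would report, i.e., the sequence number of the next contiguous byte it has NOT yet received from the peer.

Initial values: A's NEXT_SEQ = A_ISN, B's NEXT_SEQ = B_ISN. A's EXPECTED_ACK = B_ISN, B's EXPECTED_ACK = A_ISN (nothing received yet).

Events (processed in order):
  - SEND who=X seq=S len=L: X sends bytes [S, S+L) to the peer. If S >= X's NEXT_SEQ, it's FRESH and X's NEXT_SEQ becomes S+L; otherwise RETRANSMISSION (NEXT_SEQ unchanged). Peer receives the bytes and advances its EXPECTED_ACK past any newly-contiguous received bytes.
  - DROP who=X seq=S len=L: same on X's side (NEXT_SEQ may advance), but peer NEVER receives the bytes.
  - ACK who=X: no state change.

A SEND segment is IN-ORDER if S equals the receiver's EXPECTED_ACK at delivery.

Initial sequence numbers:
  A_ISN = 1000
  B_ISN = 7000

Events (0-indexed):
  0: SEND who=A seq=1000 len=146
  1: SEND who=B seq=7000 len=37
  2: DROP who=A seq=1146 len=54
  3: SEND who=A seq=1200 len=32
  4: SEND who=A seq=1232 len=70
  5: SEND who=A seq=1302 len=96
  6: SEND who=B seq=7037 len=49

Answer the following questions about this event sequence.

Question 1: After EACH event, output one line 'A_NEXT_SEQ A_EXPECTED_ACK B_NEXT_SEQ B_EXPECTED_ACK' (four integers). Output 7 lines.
1146 7000 7000 1146
1146 7037 7037 1146
1200 7037 7037 1146
1232 7037 7037 1146
1302 7037 7037 1146
1398 7037 7037 1146
1398 7086 7086 1146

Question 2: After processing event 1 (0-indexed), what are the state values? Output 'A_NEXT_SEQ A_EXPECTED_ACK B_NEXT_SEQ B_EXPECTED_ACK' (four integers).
After event 0: A_seq=1146 A_ack=7000 B_seq=7000 B_ack=1146
After event 1: A_seq=1146 A_ack=7037 B_seq=7037 B_ack=1146

1146 7037 7037 1146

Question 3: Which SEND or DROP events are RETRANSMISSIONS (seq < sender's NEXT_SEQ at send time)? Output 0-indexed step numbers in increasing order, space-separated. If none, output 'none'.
Answer: none

Derivation:
Step 0: SEND seq=1000 -> fresh
Step 1: SEND seq=7000 -> fresh
Step 2: DROP seq=1146 -> fresh
Step 3: SEND seq=1200 -> fresh
Step 4: SEND seq=1232 -> fresh
Step 5: SEND seq=1302 -> fresh
Step 6: SEND seq=7037 -> fresh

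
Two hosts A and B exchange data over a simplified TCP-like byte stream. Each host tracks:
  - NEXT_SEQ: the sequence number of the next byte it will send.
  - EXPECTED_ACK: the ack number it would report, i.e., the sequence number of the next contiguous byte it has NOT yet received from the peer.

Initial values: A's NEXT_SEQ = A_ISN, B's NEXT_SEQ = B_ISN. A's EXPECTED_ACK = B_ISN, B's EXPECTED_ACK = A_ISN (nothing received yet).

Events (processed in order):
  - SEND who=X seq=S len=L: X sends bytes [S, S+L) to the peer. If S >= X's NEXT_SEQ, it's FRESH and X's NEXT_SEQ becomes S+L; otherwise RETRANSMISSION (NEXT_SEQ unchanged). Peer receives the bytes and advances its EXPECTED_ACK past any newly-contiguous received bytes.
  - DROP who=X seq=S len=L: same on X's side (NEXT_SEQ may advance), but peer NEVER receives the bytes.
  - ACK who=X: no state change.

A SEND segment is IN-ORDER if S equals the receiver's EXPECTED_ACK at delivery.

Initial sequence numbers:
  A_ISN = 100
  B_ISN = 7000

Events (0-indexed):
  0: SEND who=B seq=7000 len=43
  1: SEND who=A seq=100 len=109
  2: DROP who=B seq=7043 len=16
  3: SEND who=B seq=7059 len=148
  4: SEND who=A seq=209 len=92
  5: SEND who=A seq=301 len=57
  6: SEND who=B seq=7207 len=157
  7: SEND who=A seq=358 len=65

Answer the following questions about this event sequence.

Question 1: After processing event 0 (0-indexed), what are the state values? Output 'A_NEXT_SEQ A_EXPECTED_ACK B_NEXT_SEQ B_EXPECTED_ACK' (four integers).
After event 0: A_seq=100 A_ack=7043 B_seq=7043 B_ack=100

100 7043 7043 100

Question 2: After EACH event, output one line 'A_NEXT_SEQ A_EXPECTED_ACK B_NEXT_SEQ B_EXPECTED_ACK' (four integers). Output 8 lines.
100 7043 7043 100
209 7043 7043 209
209 7043 7059 209
209 7043 7207 209
301 7043 7207 301
358 7043 7207 358
358 7043 7364 358
423 7043 7364 423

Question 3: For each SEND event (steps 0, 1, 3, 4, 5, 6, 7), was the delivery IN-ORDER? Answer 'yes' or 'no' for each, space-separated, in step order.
Answer: yes yes no yes yes no yes

Derivation:
Step 0: SEND seq=7000 -> in-order
Step 1: SEND seq=100 -> in-order
Step 3: SEND seq=7059 -> out-of-order
Step 4: SEND seq=209 -> in-order
Step 5: SEND seq=301 -> in-order
Step 6: SEND seq=7207 -> out-of-order
Step 7: SEND seq=358 -> in-order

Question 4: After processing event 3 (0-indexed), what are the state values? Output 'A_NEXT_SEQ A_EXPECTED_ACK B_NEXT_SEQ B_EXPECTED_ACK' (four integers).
After event 0: A_seq=100 A_ack=7043 B_seq=7043 B_ack=100
After event 1: A_seq=209 A_ack=7043 B_seq=7043 B_ack=209
After event 2: A_seq=209 A_ack=7043 B_seq=7059 B_ack=209
After event 3: A_seq=209 A_ack=7043 B_seq=7207 B_ack=209

209 7043 7207 209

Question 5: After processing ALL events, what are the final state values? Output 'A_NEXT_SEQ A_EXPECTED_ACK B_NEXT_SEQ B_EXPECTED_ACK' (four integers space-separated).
After event 0: A_seq=100 A_ack=7043 B_seq=7043 B_ack=100
After event 1: A_seq=209 A_ack=7043 B_seq=7043 B_ack=209
After event 2: A_seq=209 A_ack=7043 B_seq=7059 B_ack=209
After event 3: A_seq=209 A_ack=7043 B_seq=7207 B_ack=209
After event 4: A_seq=301 A_ack=7043 B_seq=7207 B_ack=301
After event 5: A_seq=358 A_ack=7043 B_seq=7207 B_ack=358
After event 6: A_seq=358 A_ack=7043 B_seq=7364 B_ack=358
After event 7: A_seq=423 A_ack=7043 B_seq=7364 B_ack=423

Answer: 423 7043 7364 423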